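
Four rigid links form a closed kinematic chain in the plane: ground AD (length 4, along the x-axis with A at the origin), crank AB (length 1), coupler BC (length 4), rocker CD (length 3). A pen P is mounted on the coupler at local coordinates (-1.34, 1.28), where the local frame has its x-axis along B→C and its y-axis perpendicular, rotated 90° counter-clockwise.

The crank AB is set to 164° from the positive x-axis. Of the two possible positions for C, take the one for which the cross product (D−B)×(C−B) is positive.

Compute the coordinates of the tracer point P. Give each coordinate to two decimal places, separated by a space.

-2.79 0.59

A=(0,0), D=(4.00,0)
B = A + 1.00·(cos164°, sin164°) = (-0.9613, 0.2756)
|BD| = 4.9689
circle(B,4.00) ∩ circle(D,3.00): a=3.1888, h=2.4148
  candidates: C₊=(2.3566,2.5098) cross=11.999; C₋=(2.0887,-2.3124) cross=-11.999
  mode + wants cross > 0 → take C=(2.3566,2.5098) (cross=11.999)
ex = (C−B)/|BC| = (0.8295,0.5586); ey = (-0.5586,0.8295)
P = B + -1.34·ex + 1.28·ey = (-2.7877,0.5889)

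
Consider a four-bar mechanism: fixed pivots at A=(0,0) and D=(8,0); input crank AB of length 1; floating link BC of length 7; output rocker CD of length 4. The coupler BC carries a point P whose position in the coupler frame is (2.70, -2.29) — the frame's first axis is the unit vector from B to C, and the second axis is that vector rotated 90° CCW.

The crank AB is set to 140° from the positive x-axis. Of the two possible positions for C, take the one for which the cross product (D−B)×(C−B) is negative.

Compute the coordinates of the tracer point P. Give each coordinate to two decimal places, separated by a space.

0.39 -2.70

A=(0,0), D=(8.00,0)
B = A + 1.00·(cos140°, sin140°) = (-0.7660, 0.6428)
|BD| = 8.7896
circle(B,7.00) ∩ circle(D,4.00): a=6.2720, h=3.1084
  candidates: C₊=(5.7165,3.2841) cross=27.321; C₋=(5.2619,-2.9159) cross=-27.321
  mode - wants cross < 0 → take C=(5.2619,-2.9159) (cross=-27.321)
ex = (C−B)/|BC| = (0.8611,-0.5084); ey = (0.5084,0.8611)
P = B + 2.70·ex + -2.29·ey = (0.3948,-2.7018)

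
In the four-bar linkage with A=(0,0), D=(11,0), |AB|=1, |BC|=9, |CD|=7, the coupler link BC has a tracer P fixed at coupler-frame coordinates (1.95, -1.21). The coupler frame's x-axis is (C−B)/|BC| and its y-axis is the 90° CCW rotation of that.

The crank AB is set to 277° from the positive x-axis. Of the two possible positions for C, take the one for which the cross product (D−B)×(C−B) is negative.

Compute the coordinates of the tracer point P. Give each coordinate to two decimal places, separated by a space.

1.04 -3.09

A=(0,0), D=(11.00,0)
B = A + 1.00·(cos277°, sin277°) = (0.1219, -0.9925)
|BD| = 10.9233
circle(B,9.00) ∩ circle(D,7.00): a=6.9264, h=5.7467
  candidates: C₊=(6.4975,5.3598) cross=62.773; C₋=(7.5418,-6.0861) cross=-62.773
  mode - wants cross < 0 → take C=(7.5418,-6.0861) (cross=-62.773)
ex = (C−B)/|BC| = (0.8244,-0.5660); ey = (0.5660,0.8244)
P = B + 1.95·ex + -1.21·ey = (1.0447,-3.0937)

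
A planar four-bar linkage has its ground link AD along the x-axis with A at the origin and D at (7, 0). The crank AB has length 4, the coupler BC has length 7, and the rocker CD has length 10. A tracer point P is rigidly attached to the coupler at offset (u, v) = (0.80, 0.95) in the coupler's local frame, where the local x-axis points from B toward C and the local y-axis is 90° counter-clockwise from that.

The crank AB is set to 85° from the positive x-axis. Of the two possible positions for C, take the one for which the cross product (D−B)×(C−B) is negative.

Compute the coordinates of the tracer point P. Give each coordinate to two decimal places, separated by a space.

A=(0,0), D=(7.00,0)
B = A + 4.00·(cos85°, sin85°) = (0.3486, 3.9848)
|BD| = 7.7537
circle(B,7.00) ∩ circle(D,10.00): a=0.5881, h=6.9753
  candidates: C₊=(4.4378,9.6662) cross=54.084; C₋=(-2.7317,-2.3011) cross=-54.084
  mode - wants cross < 0 → take C=(-2.7317,-2.3011) (cross=-54.084)
ex = (C−B)/|BC| = (-0.4400,-0.8980); ey = (0.8980,-0.4400)
P = B + 0.80·ex + 0.95·ey = (0.8497,2.8484)

0.85 2.85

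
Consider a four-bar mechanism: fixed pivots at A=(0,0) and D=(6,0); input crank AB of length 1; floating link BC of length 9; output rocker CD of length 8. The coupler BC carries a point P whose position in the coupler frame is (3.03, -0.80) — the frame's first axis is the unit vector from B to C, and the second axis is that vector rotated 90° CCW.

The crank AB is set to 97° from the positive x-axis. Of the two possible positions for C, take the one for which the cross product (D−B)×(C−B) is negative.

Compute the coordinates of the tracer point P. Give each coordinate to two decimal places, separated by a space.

0.19 -2.13

A=(0,0), D=(6.00,0)
B = A + 1.00·(cos97°, sin97°) = (-0.1219, 0.9925)
|BD| = 6.2018
circle(B,9.00) ∩ circle(D,8.00): a=4.4715, h=7.8106
  candidates: C₊=(5.5420,7.9869) cross=48.440; C₋=(3.0419,-7.4330) cross=-48.440
  mode - wants cross < 0 → take C=(3.0419,-7.4330) (cross=-48.440)
ex = (C−B)/|BC| = (0.3515,-0.9362); ey = (0.9362,0.3515)
P = B + 3.03·ex + -0.80·ey = (0.1943,-2.1253)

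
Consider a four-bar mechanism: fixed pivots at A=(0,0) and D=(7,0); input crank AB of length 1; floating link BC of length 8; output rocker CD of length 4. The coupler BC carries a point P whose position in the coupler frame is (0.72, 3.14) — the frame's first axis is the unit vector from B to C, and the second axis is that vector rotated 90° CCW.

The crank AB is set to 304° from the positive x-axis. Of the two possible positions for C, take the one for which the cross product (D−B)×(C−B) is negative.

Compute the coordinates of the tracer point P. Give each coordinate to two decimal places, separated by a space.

2.42 1.80

A=(0,0), D=(7.00,0)
B = A + 1.00·(cos304°, sin304°) = (0.5592, -0.8290)
|BD| = 6.4939
circle(B,8.00) ∩ circle(D,4.00): a=6.9427, h=3.9747
  candidates: C₊=(6.9377,3.9995) cross=25.812; C₋=(7.9525,-3.8849) cross=-25.812
  mode - wants cross < 0 → take C=(7.9525,-3.8849) (cross=-25.812)
ex = (C−B)/|BC| = (0.9242,-0.3820); ey = (0.3820,0.9242)
P = B + 0.72·ex + 3.14·ey = (2.4240,1.7978)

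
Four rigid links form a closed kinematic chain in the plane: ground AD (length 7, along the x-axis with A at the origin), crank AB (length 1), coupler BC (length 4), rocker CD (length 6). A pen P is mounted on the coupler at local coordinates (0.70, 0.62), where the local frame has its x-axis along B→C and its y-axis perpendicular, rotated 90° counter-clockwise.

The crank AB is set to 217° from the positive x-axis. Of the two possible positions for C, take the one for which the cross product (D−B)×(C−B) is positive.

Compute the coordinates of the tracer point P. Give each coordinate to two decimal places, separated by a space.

A=(0,0), D=(7.00,0)
B = A + 1.00·(cos217°, sin217°) = (-0.7986, -0.6018)
|BD| = 7.8218
circle(B,4.00) ∩ circle(D,6.00): a=2.6324, h=3.0117
  candidates: C₊=(1.5943,2.6035) cross=23.557; C₋=(2.0577,-3.4020) cross=-23.557
  mode + wants cross > 0 → take C=(1.5943,2.6035) (cross=23.557)
ex = (C−B)/|BC| = (0.5982,0.8013); ey = (-0.8013,0.5982)
P = B + 0.70·ex + 0.62·ey = (-0.8767,0.3300)

-0.88 0.33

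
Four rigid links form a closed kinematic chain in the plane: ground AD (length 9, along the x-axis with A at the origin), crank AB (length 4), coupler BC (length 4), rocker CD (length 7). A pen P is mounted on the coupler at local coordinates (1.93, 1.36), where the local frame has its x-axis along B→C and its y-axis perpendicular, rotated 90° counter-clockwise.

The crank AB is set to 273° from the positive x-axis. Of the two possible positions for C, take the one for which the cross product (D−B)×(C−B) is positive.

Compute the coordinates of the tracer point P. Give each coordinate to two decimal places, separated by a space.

-0.13 -1.66

A=(0,0), D=(9.00,0)
B = A + 4.00·(cos273°, sin273°) = (0.2093, -3.9945)
|BD| = 9.6557
circle(B,4.00) ∩ circle(D,7.00): a=3.1190, h=2.5044
  candidates: C₊=(2.0129,-0.4242) cross=24.181; C₋=(4.0850,-4.9842) cross=-24.181
  mode + wants cross > 0 → take C=(2.0129,-0.4242) (cross=24.181)
ex = (C−B)/|BC| = (0.4509,0.8926); ey = (-0.8926,0.4509)
P = B + 1.93·ex + 1.36·ey = (-0.1344,-1.6586)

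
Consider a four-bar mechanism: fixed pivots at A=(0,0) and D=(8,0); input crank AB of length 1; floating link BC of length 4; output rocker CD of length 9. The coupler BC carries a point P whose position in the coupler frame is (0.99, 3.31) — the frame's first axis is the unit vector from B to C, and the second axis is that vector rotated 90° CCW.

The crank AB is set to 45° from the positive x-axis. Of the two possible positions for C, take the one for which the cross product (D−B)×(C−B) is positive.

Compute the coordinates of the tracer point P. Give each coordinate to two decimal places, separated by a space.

A=(0,0), D=(8.00,0)
B = A + 1.00·(cos45°, sin45°) = (0.7071, 0.7071)
|BD| = 7.3271
circle(B,4.00) ∩ circle(D,9.00): a=-0.7720, h=3.9248
  candidates: C₊=(0.3174,4.6881) cross=28.757; C₋=(-0.4401,-3.1249) cross=-28.757
  mode + wants cross > 0 → take C=(0.3174,4.6881) (cross=28.757)
ex = (C−B)/|BC| = (-0.0974,0.9952); ey = (-0.9952,-0.0974)
P = B + 0.99·ex + 3.31·ey = (-2.6836,1.3699)

-2.68 1.37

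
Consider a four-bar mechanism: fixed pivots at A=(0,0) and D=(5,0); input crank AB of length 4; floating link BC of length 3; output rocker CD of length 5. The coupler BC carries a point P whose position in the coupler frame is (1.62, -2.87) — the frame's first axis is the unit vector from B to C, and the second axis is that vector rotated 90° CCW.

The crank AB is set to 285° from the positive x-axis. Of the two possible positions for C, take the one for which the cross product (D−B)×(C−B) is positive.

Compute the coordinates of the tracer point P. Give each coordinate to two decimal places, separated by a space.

3.26 -1.43

A=(0,0), D=(5.00,0)
B = A + 4.00·(cos285°, sin285°) = (1.0353, -3.8637)
|BD| = 5.5360
circle(B,3.00) ∩ circle(D,5.00): a=1.3229, h=2.6926
  candidates: C₊=(0.1035,-1.0121) cross=14.906; C₋=(3.8619,-4.8688) cross=-14.906
  mode + wants cross > 0 → take C=(0.1035,-1.0121) (cross=14.906)
ex = (C−B)/|BC| = (-0.3106,0.9505); ey = (-0.9505,-0.3106)
P = B + 1.62·ex + -2.87·ey = (3.2602,-1.4324)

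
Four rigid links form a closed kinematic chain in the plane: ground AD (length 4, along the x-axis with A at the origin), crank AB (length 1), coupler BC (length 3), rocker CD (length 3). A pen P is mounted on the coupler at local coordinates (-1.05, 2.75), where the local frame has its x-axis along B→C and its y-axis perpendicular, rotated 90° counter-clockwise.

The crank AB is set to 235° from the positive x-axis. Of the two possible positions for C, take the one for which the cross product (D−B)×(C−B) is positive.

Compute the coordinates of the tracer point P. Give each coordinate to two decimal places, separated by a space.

-3.34 0.17

A=(0,0), D=(4.00,0)
B = A + 1.00·(cos235°, sin235°) = (-0.5736, -0.8192)
|BD| = 4.6464
circle(B,3.00) ∩ circle(D,3.00): a=2.3232, h=1.8981
  candidates: C₊=(1.3786,1.4588) cross=8.819; C₋=(2.0478,-2.2780) cross=-8.819
  mode + wants cross > 0 → take C=(1.3786,1.4588) (cross=8.819)
ex = (C−B)/|BC| = (0.6507,0.7593); ey = (-0.7593,0.6507)
P = B + -1.05·ex + 2.75·ey = (-3.3450,0.1730)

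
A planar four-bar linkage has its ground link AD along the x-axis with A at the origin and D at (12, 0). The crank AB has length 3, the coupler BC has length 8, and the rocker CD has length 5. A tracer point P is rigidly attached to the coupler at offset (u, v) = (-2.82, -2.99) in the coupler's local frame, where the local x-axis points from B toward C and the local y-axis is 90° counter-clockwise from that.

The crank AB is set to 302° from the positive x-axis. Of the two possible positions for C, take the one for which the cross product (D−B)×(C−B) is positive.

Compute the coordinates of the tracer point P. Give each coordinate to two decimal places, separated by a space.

A=(0,0), D=(12.00,0)
B = A + 3.00·(cos302°, sin302°) = (1.5898, -2.5441)
|BD| = 10.7166
circle(B,8.00) ∩ circle(D,5.00): a=7.1779, h=3.5324
  candidates: C₊=(7.7239,2.5913) cross=37.855; C₋=(9.4011,-4.2715) cross=-37.855
  mode + wants cross > 0 → take C=(7.7239,2.5913) (cross=37.855)
ex = (C−B)/|BC| = (0.7668,0.6419); ey = (-0.6419,0.7668)
P = B + -2.82·ex + -2.99·ey = (1.3468,-6.6470)

1.35 -6.65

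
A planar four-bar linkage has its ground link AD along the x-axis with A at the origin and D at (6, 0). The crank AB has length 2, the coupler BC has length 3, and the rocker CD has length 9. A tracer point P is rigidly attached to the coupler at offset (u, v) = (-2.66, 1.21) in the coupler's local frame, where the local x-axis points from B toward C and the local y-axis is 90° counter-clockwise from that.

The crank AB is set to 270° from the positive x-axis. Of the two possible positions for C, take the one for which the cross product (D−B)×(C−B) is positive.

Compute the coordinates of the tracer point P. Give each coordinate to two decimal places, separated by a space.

2.29 -3.82

A=(0,0), D=(6.00,0)
B = A + 2.00·(cos270°, sin270°) = (-0.0000, -2.0000)
|BD| = 6.3246
circle(B,3.00) ∩ circle(D,9.00): a=-2.5298, h=1.6125
  candidates: C₊=(-2.9099,-1.2703) cross=10.198; C₋=(-1.8901,-4.3297) cross=-10.198
  mode + wants cross > 0 → take C=(-2.9099,-1.2703) (cross=10.198)
ex = (C−B)/|BC| = (-0.9700,0.2432); ey = (-0.2432,-0.9700)
P = B + -2.66·ex + 1.21·ey = (2.2858,-3.8207)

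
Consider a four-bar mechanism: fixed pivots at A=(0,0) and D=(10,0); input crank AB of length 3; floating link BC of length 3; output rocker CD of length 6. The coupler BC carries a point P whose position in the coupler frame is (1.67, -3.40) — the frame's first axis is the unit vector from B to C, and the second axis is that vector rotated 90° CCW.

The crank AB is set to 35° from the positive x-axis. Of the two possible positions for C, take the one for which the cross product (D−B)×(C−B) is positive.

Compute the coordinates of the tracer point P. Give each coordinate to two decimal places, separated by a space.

A=(0,0), D=(10.00,0)
B = A + 3.00·(cos35°, sin35°) = (2.4575, 1.7207)
|BD| = 7.7363
circle(B,3.00) ∩ circle(D,6.00): a=2.1232, h=2.1195
  candidates: C₊=(4.9988,3.3149) cross=16.397; C₋=(4.0560,-0.8179) cross=-16.397
  mode + wants cross > 0 → take C=(4.9988,3.3149) (cross=16.397)
ex = (C−B)/|BC| = (0.8471,0.5314); ey = (-0.5314,0.8471)
P = B + 1.67·ex + -3.40·ey = (5.6789,-0.2721)

5.68 -0.27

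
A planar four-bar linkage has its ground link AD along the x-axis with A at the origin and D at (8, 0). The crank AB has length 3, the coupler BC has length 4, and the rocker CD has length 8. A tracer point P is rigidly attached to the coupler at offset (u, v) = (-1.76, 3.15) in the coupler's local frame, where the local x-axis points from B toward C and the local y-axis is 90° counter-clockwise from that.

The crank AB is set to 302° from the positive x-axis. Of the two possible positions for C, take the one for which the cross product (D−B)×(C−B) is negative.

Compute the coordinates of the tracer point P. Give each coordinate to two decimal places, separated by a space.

A=(0,0), D=(8.00,0)
B = A + 3.00·(cos302°, sin302°) = (1.5898, -2.5441)
|BD| = 6.8967
circle(B,4.00) ∩ circle(D,8.00): a=-0.0316, h=3.9999
  candidates: C₊=(0.0848,1.1620) cross=27.586; C₋=(3.0359,-6.2736) cross=-27.586
  mode - wants cross < 0 → take C=(3.0359,-6.2736) (cross=-27.586)
ex = (C−B)/|BC| = (0.3615,-0.9324); ey = (0.9324,0.3615)
P = B + -1.76·ex + 3.15·ey = (3.8904,0.2356)

3.89 0.24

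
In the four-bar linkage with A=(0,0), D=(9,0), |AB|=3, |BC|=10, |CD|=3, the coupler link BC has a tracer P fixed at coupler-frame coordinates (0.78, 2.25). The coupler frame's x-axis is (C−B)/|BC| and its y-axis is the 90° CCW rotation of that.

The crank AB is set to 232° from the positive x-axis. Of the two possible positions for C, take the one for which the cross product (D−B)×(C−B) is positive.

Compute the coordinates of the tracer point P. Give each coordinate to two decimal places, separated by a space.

-2.19 -0.01

A=(0,0), D=(9.00,0)
B = A + 3.00·(cos232°, sin232°) = (-1.8470, -2.3640)
|BD| = 11.1016
circle(B,10.00) ∩ circle(D,3.00): a=9.6493, h=2.6250
  candidates: C₊=(7.0220,2.2556) cross=29.142; C₋=(8.1400,-2.8741) cross=-29.142
  mode + wants cross > 0 → take C=(7.0220,2.2556) (cross=29.142)
ex = (C−B)/|BC| = (0.8869,0.4620); ey = (-0.4620,0.8869)
P = B + 0.78·ex + 2.25·ey = (-2.1946,-0.0082)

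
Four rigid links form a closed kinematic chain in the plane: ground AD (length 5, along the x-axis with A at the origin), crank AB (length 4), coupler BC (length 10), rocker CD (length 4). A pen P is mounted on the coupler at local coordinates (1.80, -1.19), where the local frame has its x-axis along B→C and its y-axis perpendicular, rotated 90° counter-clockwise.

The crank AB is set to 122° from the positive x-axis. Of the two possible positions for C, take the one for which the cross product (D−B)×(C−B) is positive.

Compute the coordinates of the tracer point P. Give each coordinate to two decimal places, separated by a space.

A=(0,0), D=(5.00,0)
B = A + 4.00·(cos122°, sin122°) = (-2.1197, 3.3922)
|BD| = 7.8865
circle(B,10.00) ∩ circle(D,4.00): a=9.2688, h=3.7536
  candidates: C₊=(7.8624,2.7940) cross=29.602; C₋=(4.6334,-3.9832) cross=-29.602
  mode + wants cross > 0 → take C=(7.8624,2.7940) (cross=29.602)
ex = (C−B)/|BC| = (0.9982,-0.0598); ey = (0.0598,0.9982)
P = B + 1.80·ex + -1.19·ey = (-0.3941,2.0967)

-0.39 2.10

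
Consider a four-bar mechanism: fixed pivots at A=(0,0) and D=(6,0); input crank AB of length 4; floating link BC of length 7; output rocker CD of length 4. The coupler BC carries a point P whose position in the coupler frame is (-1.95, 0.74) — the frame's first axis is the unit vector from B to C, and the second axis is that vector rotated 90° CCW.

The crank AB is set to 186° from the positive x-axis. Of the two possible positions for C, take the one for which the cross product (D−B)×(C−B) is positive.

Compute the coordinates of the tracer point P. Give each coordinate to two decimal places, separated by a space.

-6.06 -0.42

A=(0,0), D=(6.00,0)
B = A + 4.00·(cos186°, sin186°) = (-3.9781, -0.4181)
|BD| = 9.9868
circle(B,7.00) ∩ circle(D,4.00): a=6.6456, h=2.1991
  candidates: C₊=(2.5696,2.0573) cross=21.962; C₋=(2.7537,-2.3371) cross=-21.962
  mode + wants cross > 0 → take C=(2.5696,2.0573) (cross=21.962)
ex = (C−B)/|BC| = (0.9354,0.3536); ey = (-0.3536,0.9354)
P = B + -1.95·ex + 0.74·ey = (-6.0638,-0.4155)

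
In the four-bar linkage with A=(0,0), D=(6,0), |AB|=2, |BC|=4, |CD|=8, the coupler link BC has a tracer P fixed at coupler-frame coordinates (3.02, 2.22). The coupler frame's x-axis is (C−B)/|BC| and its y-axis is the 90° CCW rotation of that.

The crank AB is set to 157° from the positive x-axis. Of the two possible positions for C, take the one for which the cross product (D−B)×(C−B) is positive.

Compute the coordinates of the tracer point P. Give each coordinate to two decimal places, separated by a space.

-2.98 4.35

A=(0,0), D=(6.00,0)
B = A + 2.00·(cos157°, sin157°) = (-1.8410, 0.7815)
|BD| = 7.8799
circle(B,4.00) ∩ circle(D,8.00): a=0.8942, h=3.8988
  candidates: C₊=(-0.5646,4.5723) cross=30.722; C₋=(-1.3379,-3.1868) cross=-30.722
  mode + wants cross > 0 → take C=(-0.5646,4.5723) (cross=30.722)
ex = (C−B)/|BC| = (0.3191,0.9477); ey = (-0.9477,0.3191)
P = B + 3.02·ex + 2.22·ey = (-2.9812,4.3520)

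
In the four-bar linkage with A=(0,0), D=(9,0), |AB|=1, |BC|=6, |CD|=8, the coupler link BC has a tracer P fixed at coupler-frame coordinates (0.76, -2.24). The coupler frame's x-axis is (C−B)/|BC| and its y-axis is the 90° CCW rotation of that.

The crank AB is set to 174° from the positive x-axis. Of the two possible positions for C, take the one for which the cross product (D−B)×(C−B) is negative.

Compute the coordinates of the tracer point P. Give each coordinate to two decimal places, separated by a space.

-2.35 -1.83

A=(0,0), D=(9.00,0)
B = A + 1.00·(cos174°, sin174°) = (-0.9945, 0.1045)
|BD| = 9.9951
circle(B,6.00) ∩ circle(D,8.00): a=3.5968, h=4.8024
  candidates: C₊=(2.6523,4.8690) cross=48.000; C₋=(2.5519,-4.7352) cross=-48.000
  mode - wants cross < 0 → take C=(2.5519,-4.7352) (cross=-48.000)
ex = (C−B)/|BC| = (0.5911,-0.8066); ey = (0.8066,0.5911)
P = B + 0.76·ex + -2.24·ey = (-2.3521,-1.8325)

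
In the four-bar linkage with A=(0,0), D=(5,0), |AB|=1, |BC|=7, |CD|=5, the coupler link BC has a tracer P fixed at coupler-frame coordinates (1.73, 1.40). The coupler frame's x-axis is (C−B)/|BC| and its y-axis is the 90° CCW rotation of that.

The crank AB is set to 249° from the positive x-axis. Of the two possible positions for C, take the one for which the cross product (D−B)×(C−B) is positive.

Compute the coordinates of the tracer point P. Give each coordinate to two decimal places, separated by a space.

-0.52 1.29

A=(0,0), D=(5.00,0)
B = A + 1.00·(cos249°, sin249°) = (-0.3584, -0.9336)
|BD| = 5.4391
circle(B,7.00) ∩ circle(D,5.00): a=4.9258, h=4.9736
  candidates: C₊=(3.6406,4.8117) cross=27.052; C₋=(5.3480,-4.9879) cross=-27.052
  mode + wants cross > 0 → take C=(3.6406,4.8117) (cross=27.052)
ex = (C−B)/|BC| = (0.5713,0.8207); ey = (-0.8207,0.5713)
P = B + 1.73·ex + 1.40·ey = (-0.5191,1.2861)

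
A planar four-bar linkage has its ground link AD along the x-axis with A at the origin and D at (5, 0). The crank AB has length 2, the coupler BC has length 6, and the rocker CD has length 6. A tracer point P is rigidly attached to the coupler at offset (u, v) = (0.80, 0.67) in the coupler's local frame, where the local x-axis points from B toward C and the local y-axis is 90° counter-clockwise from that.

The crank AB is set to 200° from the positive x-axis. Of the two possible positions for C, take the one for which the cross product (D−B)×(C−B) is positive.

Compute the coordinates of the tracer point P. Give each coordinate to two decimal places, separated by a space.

A=(0,0), D=(5.00,0)
B = A + 2.00·(cos200°, sin200°) = (-1.8794, -0.6840)
|BD| = 6.9133
circle(B,6.00) ∩ circle(D,6.00): a=3.4567, h=4.9042
  candidates: C₊=(1.0751,4.5382) cross=33.905; C₋=(2.0456,-5.2222) cross=-33.905
  mode + wants cross > 0 → take C=(1.0751,4.5382) (cross=33.905)
ex = (C−B)/|BC| = (0.4924,0.8704); ey = (-0.8704,0.4924)
P = B + 0.80·ex + 0.67·ey = (-2.0686,0.3422)

-2.07 0.34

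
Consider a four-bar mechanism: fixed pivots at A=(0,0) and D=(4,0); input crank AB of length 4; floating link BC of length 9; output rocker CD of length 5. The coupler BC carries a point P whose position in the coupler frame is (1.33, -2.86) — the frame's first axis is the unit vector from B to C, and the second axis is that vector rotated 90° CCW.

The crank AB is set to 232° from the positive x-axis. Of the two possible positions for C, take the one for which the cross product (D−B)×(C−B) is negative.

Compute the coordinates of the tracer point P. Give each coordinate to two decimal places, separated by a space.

A=(0,0), D=(4.00,0)
B = A + 4.00·(cos232°, sin232°) = (-2.4626, -3.1520)
|BD| = 7.1904
circle(B,9.00) ∩ circle(D,5.00): a=7.4893, h=4.9911
  candidates: C₊=(2.0807,4.6170) cross=35.887; C₋=(6.4566,-4.3549) cross=-35.887
  mode - wants cross < 0 → take C=(6.4566,-4.3549) (cross=-35.887)
ex = (C−B)/|BC| = (0.9910,-0.1336); ey = (0.1336,0.9910)
P = B + 1.33·ex + -2.86·ey = (-1.5268,-6.1641)

-1.53 -6.16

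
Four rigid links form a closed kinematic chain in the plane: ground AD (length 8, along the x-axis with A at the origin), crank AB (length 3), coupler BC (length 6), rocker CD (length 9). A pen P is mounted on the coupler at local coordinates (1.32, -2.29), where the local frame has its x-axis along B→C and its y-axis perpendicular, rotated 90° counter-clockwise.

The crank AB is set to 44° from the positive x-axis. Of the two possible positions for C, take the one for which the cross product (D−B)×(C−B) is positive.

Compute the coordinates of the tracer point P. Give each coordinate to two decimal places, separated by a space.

A=(0,0), D=(8.00,0)
B = A + 3.00·(cos44°, sin44°) = (2.1580, 2.0840)
|BD| = 6.2026
circle(B,6.00) ∩ circle(D,9.00): a=-0.5263, h=5.9769
  candidates: C₊=(3.6705,7.8902) cross=37.072; C₋=(-0.3458,-3.3686) cross=-37.072
  mode + wants cross > 0 → take C=(3.6705,7.8902) (cross=37.072)
ex = (C−B)/|BC| = (0.2521,0.9677); ey = (-0.9677,0.2521)
P = B + 1.32·ex + -2.29·ey = (4.7068,2.7841)

4.71 2.78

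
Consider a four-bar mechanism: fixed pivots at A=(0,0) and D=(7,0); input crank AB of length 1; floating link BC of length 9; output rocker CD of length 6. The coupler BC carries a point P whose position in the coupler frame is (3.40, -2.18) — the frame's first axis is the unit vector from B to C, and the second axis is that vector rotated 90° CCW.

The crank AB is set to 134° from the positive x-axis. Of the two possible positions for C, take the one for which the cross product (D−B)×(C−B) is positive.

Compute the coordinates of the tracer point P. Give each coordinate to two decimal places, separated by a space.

3.34 0.94

A=(0,0), D=(7.00,0)
B = A + 1.00·(cos134°, sin134°) = (-0.6947, 0.7193)
|BD| = 7.7282
circle(B,9.00) ∩ circle(D,6.00): a=6.7755, h=5.9239
  candidates: C₊=(6.6028,5.9868) cross=45.781; C₋=(5.5000,-5.8095) cross=-45.781
  mode + wants cross > 0 → take C=(6.6028,5.9868) (cross=45.781)
ex = (C−B)/|BC| = (0.8108,0.5853); ey = (-0.5853,0.8108)
P = B + 3.40·ex + -2.18·ey = (3.3381,0.9417)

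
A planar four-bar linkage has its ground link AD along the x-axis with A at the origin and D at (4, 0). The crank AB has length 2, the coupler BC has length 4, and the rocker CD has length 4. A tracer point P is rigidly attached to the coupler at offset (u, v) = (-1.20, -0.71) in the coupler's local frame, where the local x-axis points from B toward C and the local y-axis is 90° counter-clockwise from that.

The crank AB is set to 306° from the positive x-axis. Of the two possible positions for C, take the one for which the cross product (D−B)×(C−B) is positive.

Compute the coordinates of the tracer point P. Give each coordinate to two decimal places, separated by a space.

A=(0,0), D=(4.00,0)
B = A + 2.00·(cos306°, sin306°) = (1.1756, -1.6180)
|BD| = 3.2551
circle(B,4.00) ∩ circle(D,4.00): a=1.6275, h=3.6539
  candidates: C₊=(0.7715,2.3615) cross=11.894; C₋=(4.4041,-3.9795) cross=-11.894
  mode + wants cross > 0 → take C=(0.7715,2.3615) (cross=11.894)
ex = (C−B)/|BC| = (-0.1010,0.9949); ey = (-0.9949,-0.1010)
P = B + -1.20·ex + -0.71·ey = (2.0032,-2.7402)

2.00 -2.74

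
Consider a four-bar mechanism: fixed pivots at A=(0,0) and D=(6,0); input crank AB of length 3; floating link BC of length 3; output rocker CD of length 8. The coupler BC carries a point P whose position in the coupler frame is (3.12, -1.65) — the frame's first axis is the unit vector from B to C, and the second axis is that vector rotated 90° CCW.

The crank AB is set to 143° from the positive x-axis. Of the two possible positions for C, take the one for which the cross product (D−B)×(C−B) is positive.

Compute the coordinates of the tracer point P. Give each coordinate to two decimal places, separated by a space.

0.70 3.50

A=(0,0), D=(6.00,0)
B = A + 3.00·(cos143°, sin143°) = (-2.3959, 1.8054)
|BD| = 8.5878
circle(B,3.00) ∩ circle(D,8.00): a=1.0917, h=2.7943
  candidates: C₊=(-0.7411,4.3078) cross=23.997; C₋=(-1.9160,-1.1559) cross=-23.997
  mode + wants cross > 0 → take C=(-0.7411,4.3078) (cross=23.997)
ex = (C−B)/|BC| = (0.5516,0.8341); ey = (-0.8341,0.5516)
P = B + 3.12·ex + -1.65·ey = (0.7013,3.4978)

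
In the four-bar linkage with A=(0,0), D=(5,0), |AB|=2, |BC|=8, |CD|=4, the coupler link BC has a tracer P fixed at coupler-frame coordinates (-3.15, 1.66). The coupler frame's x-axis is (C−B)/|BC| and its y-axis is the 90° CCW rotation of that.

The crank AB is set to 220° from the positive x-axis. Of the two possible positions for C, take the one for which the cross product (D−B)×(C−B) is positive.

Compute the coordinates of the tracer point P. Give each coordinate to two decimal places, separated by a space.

-5.00 -2.10

A=(0,0), D=(5.00,0)
B = A + 2.00·(cos220°, sin220°) = (-1.5321, -1.2856)
|BD| = 6.6574
circle(B,8.00) ∩ circle(D,4.00): a=6.9337, h=3.9904
  candidates: C₊=(4.5005,3.9687) cross=26.566; C₋=(6.0417,-3.8620) cross=-26.566
  mode + wants cross > 0 → take C=(4.5005,3.9687) (cross=26.566)
ex = (C−B)/|BC| = (0.7541,0.6568); ey = (-0.6568,0.7541)
P = B + -3.15·ex + 1.66·ey = (-4.9977,-2.1027)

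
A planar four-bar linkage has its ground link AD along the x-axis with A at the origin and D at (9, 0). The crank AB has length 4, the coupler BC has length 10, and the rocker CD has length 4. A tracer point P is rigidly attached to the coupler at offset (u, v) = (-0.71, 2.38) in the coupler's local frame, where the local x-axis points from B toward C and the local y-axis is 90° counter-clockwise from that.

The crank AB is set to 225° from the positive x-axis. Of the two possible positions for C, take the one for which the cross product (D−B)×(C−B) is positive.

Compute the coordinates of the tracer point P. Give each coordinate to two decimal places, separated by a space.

A=(0,0), D=(9.00,0)
B = A + 4.00·(cos225°, sin225°) = (-2.8284, -2.8284)
|BD| = 12.1619
circle(B,10.00) ∩ circle(D,4.00): a=9.5344, h=3.0160
  candidates: C₊=(5.7431,2.3222) cross=36.680; C₋=(7.1459,-3.5443) cross=-36.680
  mode + wants cross > 0 → take C=(5.7431,2.3222) (cross=36.680)
ex = (C−B)/|BC| = (0.8572,0.5151); ey = (-0.5151,0.8572)
P = B + -0.71·ex + 2.38·ey = (-4.6629,-1.1541)

-4.66 -1.15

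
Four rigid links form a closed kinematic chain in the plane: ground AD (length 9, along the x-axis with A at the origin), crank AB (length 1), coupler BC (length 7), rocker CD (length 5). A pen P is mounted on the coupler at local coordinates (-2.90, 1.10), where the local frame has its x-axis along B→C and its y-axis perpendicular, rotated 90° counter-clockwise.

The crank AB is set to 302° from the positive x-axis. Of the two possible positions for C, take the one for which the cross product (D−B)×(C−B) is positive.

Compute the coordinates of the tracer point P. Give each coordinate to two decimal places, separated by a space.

A=(0,0), D=(9.00,0)
B = A + 1.00·(cos302°, sin302°) = (0.5299, -0.8480)
|BD| = 8.5124
circle(B,7.00) ∩ circle(D,5.00): a=5.6659, h=4.1106
  candidates: C₊=(5.7581,3.8066) cross=34.992; C₋=(6.5772,-4.3738) cross=-34.992
  mode + wants cross > 0 → take C=(5.7581,3.8066) (cross=34.992)
ex = (C−B)/|BC| = (0.7469,0.6650); ey = (-0.6650,0.7469)
P = B + -2.90·ex + 1.10·ey = (-2.3675,-1.9548)

-2.37 -1.95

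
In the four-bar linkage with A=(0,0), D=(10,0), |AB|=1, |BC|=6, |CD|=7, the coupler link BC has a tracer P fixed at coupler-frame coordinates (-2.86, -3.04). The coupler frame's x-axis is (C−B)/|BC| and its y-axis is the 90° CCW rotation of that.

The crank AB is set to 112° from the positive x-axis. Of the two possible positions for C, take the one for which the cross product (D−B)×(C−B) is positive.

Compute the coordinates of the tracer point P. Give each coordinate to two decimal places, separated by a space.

-0.97 -3.20

A=(0,0), D=(10.00,0)
B = A + 1.00·(cos112°, sin112°) = (-0.3746, 0.9272)
|BD| = 10.4160
circle(B,6.00) ∩ circle(D,7.00): a=4.5839, h=3.8714
  candidates: C₊=(4.5357,4.3751) cross=40.324; C₋=(3.8465,-3.3369) cross=-40.324
  mode + wants cross > 0 → take C=(4.5357,4.3751) (cross=40.324)
ex = (C−B)/|BC| = (0.8184,0.5747); ey = (-0.5747,0.8184)
P = B + -2.86·ex + -3.04·ey = (-0.9682,-3.2043)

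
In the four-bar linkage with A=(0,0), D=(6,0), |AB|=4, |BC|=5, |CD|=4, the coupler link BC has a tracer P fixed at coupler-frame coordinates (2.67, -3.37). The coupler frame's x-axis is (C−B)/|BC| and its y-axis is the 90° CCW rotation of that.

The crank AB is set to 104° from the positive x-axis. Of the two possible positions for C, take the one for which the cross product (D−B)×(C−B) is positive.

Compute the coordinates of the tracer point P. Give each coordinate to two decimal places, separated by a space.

1.42 0.30

A=(0,0), D=(6.00,0)
B = A + 4.00·(cos104°, sin104°) = (-0.9677, 3.8812)
|BD| = 7.9757
circle(B,5.00) ∩ circle(D,4.00): a=4.5521, h=2.0685
  candidates: C₊=(4.0156,3.4731) cross=16.498; C₋=(2.0025,-0.1410) cross=-16.498
  mode + wants cross > 0 → take C=(4.0156,3.4731) (cross=16.498)
ex = (C−B)/|BC| = (0.9967,-0.0816); ey = (0.0816,0.9967)
P = B + 2.67·ex + -3.37·ey = (1.4183,0.3045)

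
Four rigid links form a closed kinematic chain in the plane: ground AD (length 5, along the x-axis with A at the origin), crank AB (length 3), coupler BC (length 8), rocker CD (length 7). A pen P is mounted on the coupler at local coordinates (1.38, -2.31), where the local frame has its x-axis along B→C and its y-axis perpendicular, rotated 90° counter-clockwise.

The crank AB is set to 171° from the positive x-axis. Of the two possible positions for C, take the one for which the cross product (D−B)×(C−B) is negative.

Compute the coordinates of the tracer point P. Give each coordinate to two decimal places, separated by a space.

A=(0,0), D=(5.00,0)
B = A + 3.00·(cos171°, sin171°) = (-2.9631, 0.4693)
|BD| = 7.9769
circle(B,8.00) ∩ circle(D,7.00): a=4.9287, h=6.3015
  candidates: C₊=(2.3278,6.4699) cross=50.266; C₋=(1.5863,-6.1112) cross=-50.266
  mode - wants cross < 0 → take C=(1.5863,-6.1112) (cross=-50.266)
ex = (C−B)/|BC| = (0.5687,-0.8226); ey = (0.8226,0.5687)
P = B + 1.38·ex + -2.31·ey = (-4.0784,-1.9795)

-4.08 -1.98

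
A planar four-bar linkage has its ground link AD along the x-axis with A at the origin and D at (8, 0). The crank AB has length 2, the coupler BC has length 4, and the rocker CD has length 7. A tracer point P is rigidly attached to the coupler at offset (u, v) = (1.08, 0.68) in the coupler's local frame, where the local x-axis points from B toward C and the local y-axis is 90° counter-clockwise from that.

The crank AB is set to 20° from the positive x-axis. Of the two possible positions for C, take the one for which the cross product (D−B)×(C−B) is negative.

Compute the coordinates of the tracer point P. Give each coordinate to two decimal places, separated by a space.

2.55 -0.40

A=(0,0), D=(8.00,0)
B = A + 2.00·(cos20°, sin20°) = (1.8794, 0.6840)
|BD| = 6.1587
circle(B,4.00) ∩ circle(D,7.00): a=0.4002, h=3.9799
  candidates: C₊=(2.7192,4.5949) cross=24.511; C₋=(1.8351,-3.3157) cross=-24.511
  mode - wants cross < 0 → take C=(1.8351,-3.3157) (cross=-24.511)
ex = (C−B)/|BC| = (-0.0111,-0.9999); ey = (0.9999,-0.0111)
P = B + 1.08·ex + 0.68·ey = (2.5474,-0.4034)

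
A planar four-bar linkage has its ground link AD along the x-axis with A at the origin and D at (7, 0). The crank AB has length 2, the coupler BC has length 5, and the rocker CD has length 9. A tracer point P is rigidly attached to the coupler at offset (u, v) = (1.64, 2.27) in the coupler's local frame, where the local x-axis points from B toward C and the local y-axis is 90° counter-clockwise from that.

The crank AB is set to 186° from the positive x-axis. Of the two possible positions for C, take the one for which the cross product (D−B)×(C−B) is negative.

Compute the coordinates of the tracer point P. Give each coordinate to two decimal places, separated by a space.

A=(0,0), D=(7.00,0)
B = A + 2.00·(cos186°, sin186°) = (-1.9890, -0.2091)
|BD| = 8.9915
circle(B,5.00) ∩ circle(D,9.00): a=1.3817, h=4.8053
  candidates: C₊=(-0.7195,4.6271) cross=43.207; C₋=(-0.4960,-4.9809) cross=-43.207
  mode - wants cross < 0 → take C=(-0.4960,-4.9809) (cross=-43.207)
ex = (C−B)/|BC| = (0.2986,-0.9544); ey = (0.9544,0.2986)
P = B + 1.64·ex + 2.27·ey = (0.6671,-1.0964)

0.67 -1.10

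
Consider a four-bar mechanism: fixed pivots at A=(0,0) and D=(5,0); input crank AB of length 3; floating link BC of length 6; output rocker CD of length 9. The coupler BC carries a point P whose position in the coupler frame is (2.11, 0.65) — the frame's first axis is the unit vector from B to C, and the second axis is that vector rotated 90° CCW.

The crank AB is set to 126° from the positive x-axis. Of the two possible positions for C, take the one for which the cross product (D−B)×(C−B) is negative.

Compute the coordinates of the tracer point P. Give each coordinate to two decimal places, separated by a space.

-1.69 0.22

A=(0,0), D=(5.00,0)
B = A + 3.00·(cos126°, sin126°) = (-1.7634, 2.4271)
|BD| = 7.1856
circle(B,6.00) ∩ circle(D,9.00): a=0.4616, h=5.9822
  candidates: C₊=(0.6917,7.9018) cross=42.986; C₋=(-3.3495,-3.3595) cross=-42.986
  mode - wants cross < 0 → take C=(-3.3495,-3.3595) (cross=-42.986)
ex = (C−B)/|BC| = (-0.2644,-0.9644); ey = (0.9644,-0.2644)
P = B + 2.11·ex + 0.65·ey = (-1.6943,0.2203)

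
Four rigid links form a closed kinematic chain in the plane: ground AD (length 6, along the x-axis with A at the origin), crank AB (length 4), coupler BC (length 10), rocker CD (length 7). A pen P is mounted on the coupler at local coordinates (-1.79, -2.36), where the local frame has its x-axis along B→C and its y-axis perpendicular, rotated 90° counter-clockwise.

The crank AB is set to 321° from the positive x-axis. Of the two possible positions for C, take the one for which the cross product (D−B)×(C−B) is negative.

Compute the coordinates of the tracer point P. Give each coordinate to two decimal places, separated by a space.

1.76 -5.15

A=(0,0), D=(6.00,0)
B = A + 4.00·(cos321°, sin321°) = (3.1086, -2.5173)
|BD| = 3.8337
circle(B,10.00) ∩ circle(D,7.00): a=8.5684, h=5.1558
  candidates: C₊=(6.1856,6.9975) cross=19.766; C₋=(12.9565,-0.7796) cross=-19.766
  mode - wants cross < 0 → take C=(12.9565,-0.7796) (cross=-19.766)
ex = (C−B)/|BC| = (0.9848,0.1738); ey = (-0.1738,0.9848)
P = B + -1.79·ex + -2.36·ey = (1.7559,-5.1524)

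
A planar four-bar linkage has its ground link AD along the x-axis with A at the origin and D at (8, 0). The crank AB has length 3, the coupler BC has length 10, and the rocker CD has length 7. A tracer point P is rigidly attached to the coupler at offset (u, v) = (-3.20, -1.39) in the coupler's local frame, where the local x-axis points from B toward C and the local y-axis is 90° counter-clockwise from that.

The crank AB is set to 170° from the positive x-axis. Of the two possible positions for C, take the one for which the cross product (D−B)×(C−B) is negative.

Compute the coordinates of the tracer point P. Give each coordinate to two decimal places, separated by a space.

A=(0,0), D=(8.00,0)
B = A + 3.00·(cos170°, sin170°) = (-2.9544, 0.5209)
|BD| = 10.9668
circle(B,10.00) ∩ circle(D,7.00): a=7.8086, h=6.2471
  candidates: C₊=(5.1421,6.3900) cross=68.510; C₋=(4.5486,-6.0900) cross=-68.510
  mode - wants cross < 0 → take C=(4.5486,-6.0900) (cross=-68.510)
ex = (C−B)/|BC| = (0.7503,-0.6611); ey = (0.6611,0.7503)
P = B + -3.20·ex + -1.39·ey = (-6.2743,1.5935)

-6.27 1.59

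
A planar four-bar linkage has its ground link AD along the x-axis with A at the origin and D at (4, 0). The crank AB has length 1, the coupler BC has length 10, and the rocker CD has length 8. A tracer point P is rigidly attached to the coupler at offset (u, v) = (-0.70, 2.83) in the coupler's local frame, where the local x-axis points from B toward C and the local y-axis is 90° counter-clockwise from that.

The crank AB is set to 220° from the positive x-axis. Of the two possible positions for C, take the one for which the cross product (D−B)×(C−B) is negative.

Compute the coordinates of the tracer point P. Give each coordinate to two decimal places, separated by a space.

A=(0,0), D=(4.00,0)
B = A + 1.00·(cos220°, sin220°) = (-0.7660, -0.6428)
|BD| = 4.8092
circle(B,10.00) ∩ circle(D,8.00): a=6.1474, h=7.8873
  candidates: C₊=(4.2720,7.9954) cross=37.931; C₋=(6.3804,-7.6376) cross=-37.931
  mode - wants cross < 0 → take C=(6.3804,-7.6376) (cross=-37.931)
ex = (C−B)/|BC| = (0.7146,-0.6995); ey = (0.6995,0.7146)
P = B + -0.70·ex + 2.83·ey = (0.7132,1.8693)

0.71 1.87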